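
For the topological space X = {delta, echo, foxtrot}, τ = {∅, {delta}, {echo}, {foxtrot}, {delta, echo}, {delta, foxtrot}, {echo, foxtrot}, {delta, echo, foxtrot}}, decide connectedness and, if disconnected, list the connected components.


(X, τ) is disconnected; components = [{delta}, {echo}, {foxtrot}].

Find clopen sets (U ∈ τ with X ∖ U ∈ τ):
  U = ∅, X ∖ U = {delta, echo, foxtrot} — both open, so U is clopen.
  U = {delta}, X ∖ U = {echo, foxtrot} — both open, so U is clopen.
  U = {echo}, X ∖ U = {delta, foxtrot} — both open, so U is clopen.
  U = {foxtrot}, X ∖ U = {delta, echo} — both open, so U is clopen.
  U = {delta, echo}, X ∖ U = {foxtrot} — both open, so U is clopen.
  U = {delta, foxtrot}, X ∖ U = {echo} — both open, so U is clopen.
  U = {echo, foxtrot}, X ∖ U = {delta} — both open, so U is clopen.
  U = {delta, echo, foxtrot}, X ∖ U = ∅ — both open, so U is clopen.
Nontrivial clopen(s) exist: e.g. {delta}. So (X, τ) is disconnected.
Compute connected components by grouping points that agree on all clopens:
  component: {delta}
  component: {echo}
  component: {foxtrot}


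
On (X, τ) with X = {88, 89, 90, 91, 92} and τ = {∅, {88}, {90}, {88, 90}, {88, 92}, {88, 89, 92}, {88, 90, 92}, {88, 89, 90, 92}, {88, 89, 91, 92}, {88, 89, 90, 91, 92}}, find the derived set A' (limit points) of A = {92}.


A' = {89, 91}

For each x ∈ X, list the open sets U ∈ τ with x ∈ U, then check whether U ∩ (A ∖ {x}) ≠ ∅ for every such U.
  x = 88: open {88} ∋ x has {88} ∩ (A ∖ {88}) = ∅, so x is NOT a limit point.
  x = 89: opens ∋ x are {88, 89, 92}, {88, 89, 90, 92}, {88, 89, 91, 92}, {88, 89, 90, 91, 92}; each meets A ∖ {89}, so x IS a limit point.
  x = 90: open {90} ∋ x has {90} ∩ (A ∖ {90}) = ∅, so x is NOT a limit point.
  x = 91: opens ∋ x are {88, 89, 91, 92}, {88, 89, 90, 91, 92}; each meets A ∖ {91}, so x IS a limit point.
  x = 92: open {88, 92} ∋ x has {88, 92} ∩ (A ∖ {92}) = ∅, so x is NOT a limit point.
Collecting: A' = {89, 91}.


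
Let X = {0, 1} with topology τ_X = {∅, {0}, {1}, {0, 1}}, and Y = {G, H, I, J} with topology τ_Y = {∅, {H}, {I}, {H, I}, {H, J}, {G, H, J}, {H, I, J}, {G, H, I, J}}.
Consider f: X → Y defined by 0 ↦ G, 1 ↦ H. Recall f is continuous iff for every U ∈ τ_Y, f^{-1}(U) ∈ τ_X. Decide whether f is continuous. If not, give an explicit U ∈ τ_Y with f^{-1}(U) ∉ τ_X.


f IS continuous.

Compute f^{-1}(U) for each U ∈ τ_Y:
  U = ∅: f^{-1}(U) = ∅ ∈ τ_X ✓.
  U = {H}: f^{-1}(U) = {1} ∈ τ_X ✓.
  U = {I}: f^{-1}(U) = ∅ ∈ τ_X ✓.
  U = {H, I}: f^{-1}(U) = {1} ∈ τ_X ✓.
  U = {H, J}: f^{-1}(U) = {1} ∈ τ_X ✓.
  U = {G, H, J}: f^{-1}(U) = {0, 1} ∈ τ_X ✓.
  U = {H, I, J}: f^{-1}(U) = {1} ∈ τ_X ✓.
  U = {G, H, I, J}: f^{-1}(U) = {0, 1} ∈ τ_X ✓.
Every preimage lies in τ_X, so f IS continuous.


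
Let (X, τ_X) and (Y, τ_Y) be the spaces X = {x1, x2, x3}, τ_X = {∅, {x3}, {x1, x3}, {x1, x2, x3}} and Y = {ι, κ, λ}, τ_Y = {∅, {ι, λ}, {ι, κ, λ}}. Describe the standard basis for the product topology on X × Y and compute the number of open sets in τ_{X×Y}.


Basis B = {∅ × ∅, {x3} × {ι, λ}, {x3} × {ι, κ, λ}, {x1, x3} × {ι, λ}, {x1, x3} × {ι, κ, λ}, {x1, x2, x3} × {ι, λ}, {x1, x2, x3} × {ι, κ, λ}}; |τ_{X×Y}| = 10.

Enumerate products U × V with U ∈ τ_X, V ∈ τ_Y (deduplicated):
  ∅ × ∅ = {} (∅)
  {x3} × {ι, λ} = {(x3,ι), (x3,λ)}
  {x3} × {ι, κ, λ} = {(x3,ι), (x3,κ), (x3,λ)}
  {x1, x3} × {ι, λ} = {(x1,ι), (x1,λ), (x3,ι), (x3,λ)}
  {x1, x3} × {ι, κ, λ} = {(x1,ι), (x1,κ), (x1,λ), (x3,ι), (x3,κ), (x3,λ)}
  {x1, x2, x3} × {ι, λ} = {(x1,ι), (x1,λ), (x2,ι), (x2,λ), (x3,ι), (x3,λ)}
  {x1, x2, x3} × {ι, κ, λ} = {(x1,ι), (x1,κ), (x1,λ), (x2,ι), (x2,κ), (x2,λ), (x3,ι), (x3,κ), (x3,λ)}
These 7 distinct sets form the basis B.
Close under arbitrary unions to get τ_{X×Y}; counting gives |τ_{X×Y}| = 10.


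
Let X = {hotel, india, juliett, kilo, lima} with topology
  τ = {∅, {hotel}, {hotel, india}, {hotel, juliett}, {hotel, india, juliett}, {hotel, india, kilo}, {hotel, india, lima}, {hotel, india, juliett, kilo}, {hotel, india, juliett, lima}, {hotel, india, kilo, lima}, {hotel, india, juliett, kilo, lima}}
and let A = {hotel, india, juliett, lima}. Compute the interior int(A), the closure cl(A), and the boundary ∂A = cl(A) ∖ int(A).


int(A) = {hotel, india, juliett, lima}, cl(A) = {hotel, india, juliett, kilo, lima}, ∂A = {kilo}.

Closed sets in (X, τ) are complements of opens:
  closed(X, τ) = {∅, {juliett}, {kilo}, {lima}, {juliett, kilo}, {juliett, lima}, {kilo, lima}, {india, kilo, lima}, {juliett, kilo, lima}, {india, juliett, kilo, lima}, {hotel, india, juliett, kilo, lima}}.
int(A) = ⋃ {U ∈ τ : U ⊆ A}. Opens contained in A: ∅, {hotel}, {hotel, india}, {hotel, juliett}, {hotel, india, juliett}, {hotel, india, lima}, {hotel, india, juliett, lima}.
Taking the union of these: int(A) = {hotel, india, juliett, lima}.
cl(A) = ⋂ {C closed : A ⊆ C}. Closed sets containing A: {hotel, india, juliett, kilo, lima}.
Intersecting these: cl(A) = {hotel, india, juliett, kilo, lima}.
∂A = cl(A) ∖ int(A) = {hotel, india, juliett, kilo, lima} ∖ {hotel, india, juliett, lima} = {kilo}.


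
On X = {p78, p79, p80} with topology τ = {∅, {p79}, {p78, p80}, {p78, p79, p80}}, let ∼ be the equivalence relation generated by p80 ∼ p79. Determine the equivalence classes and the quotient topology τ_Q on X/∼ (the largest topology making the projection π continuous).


X/∼ = {[p78], [p79=p80]}; |τ_Q| = 2.

Equivalence classes: [p78], [p79=p80].
Quotient map π: X → X/∼ sends p78 ↦ [p78], p79 ↦ [p79=p80], p80 ↦ [p79=p80].
For each subset V ⊆ X/∼, compute π^{-1}(V) ⊆ X and check whether π^{-1}(V) ∈ τ. V is open in τ_Q iff π^{-1}(V) ∈ τ.
  V = {}: π^{-1}(V) = ∅ ∈ τ ✓.
  V = {[p78]}: π^{-1}(V) = {p78} ∉ τ ✗.
  V = {[p79=p80]}: π^{-1}(V) = {p79, p80} ∉ τ ✗.
  V = {[p78], [p79=p80]}: π^{-1}(V) = {p78, p79, p80} ∈ τ ✓.
Open sets in the quotient: τ_Q = {{}, {[p78], [p79=p80]}} (2 elements).


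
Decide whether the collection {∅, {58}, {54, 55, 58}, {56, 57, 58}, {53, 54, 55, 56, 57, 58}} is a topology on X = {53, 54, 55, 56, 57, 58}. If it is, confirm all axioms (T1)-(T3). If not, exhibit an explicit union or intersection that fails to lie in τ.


τ is NOT a topology on X.

Axiom (T1): ∅ ∈ τ? Yes; X ∈ τ? Yes.
Axiom (T2/T3): check pairwise unions and intersections of members of τ.
Counterexample for (T2): {54, 55, 58} ∪ {56, 57, 58} = {54, 55, 56, 57, 58} ∉ τ. Therefore τ is NOT a topology.


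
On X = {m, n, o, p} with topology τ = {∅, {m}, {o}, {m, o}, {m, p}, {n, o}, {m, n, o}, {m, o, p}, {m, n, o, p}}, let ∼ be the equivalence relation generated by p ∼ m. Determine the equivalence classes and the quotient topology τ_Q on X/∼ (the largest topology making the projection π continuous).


X/∼ = {[m=p], [n], [o]}; |τ_Q| = 6.

Equivalence classes: [m=p], [n], [o].
Quotient map π: X → X/∼ sends m ↦ [m=p], n ↦ [n], o ↦ [o], p ↦ [m=p].
For each subset V ⊆ X/∼, compute π^{-1}(V) ⊆ X and check whether π^{-1}(V) ∈ τ. V is open in τ_Q iff π^{-1}(V) ∈ τ.
  V = {}: π^{-1}(V) = ∅ ∈ τ ✓.
  V = {[m=p]}: π^{-1}(V) = {m, p} ∈ τ ✓.
  V = {[n]}: π^{-1}(V) = {n} ∉ τ ✗.
  V = {[m=p], [n]}: π^{-1}(V) = {m, n, p} ∉ τ ✗.
  V = {[o]}: π^{-1}(V) = {o} ∈ τ ✓.
  V = {[m=p], [o]}: π^{-1}(V) = {m, o, p} ∈ τ ✓.
  V = {[n], [o]}: π^{-1}(V) = {n, o} ∈ τ ✓.
  V = {[m=p], [n], [o]}: π^{-1}(V) = {m, n, o, p} ∈ τ ✓.
Open sets in the quotient: τ_Q = {{}, {[m=p]}, {[o]}, {[m=p], [o]}, {[n], [o]}, {[m=p], [n], [o]}} (6 elements).


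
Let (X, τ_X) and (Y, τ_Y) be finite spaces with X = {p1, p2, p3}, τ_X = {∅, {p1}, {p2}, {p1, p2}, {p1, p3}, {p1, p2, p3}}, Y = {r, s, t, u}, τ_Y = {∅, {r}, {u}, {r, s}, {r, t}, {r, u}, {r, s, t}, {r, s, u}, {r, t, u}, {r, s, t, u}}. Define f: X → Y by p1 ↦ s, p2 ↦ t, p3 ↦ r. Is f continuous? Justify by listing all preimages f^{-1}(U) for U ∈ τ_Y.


f is NOT continuous.

Compute f^{-1}(U) for each U ∈ τ_Y:
  U = ∅: f^{-1}(U) = ∅ ∈ τ_X ✓.
  U = {r}: f^{-1}(U) = {p3} ∉ τ_X ✗.
  U = {u}: f^{-1}(U) = ∅ ∈ τ_X ✓.
  U = {r, s}: f^{-1}(U) = {p1, p3} ∈ τ_X ✓.
  U = {r, t}: f^{-1}(U) = {p2, p3} ∉ τ_X ✗.
  U = {r, u}: f^{-1}(U) = {p3} ∉ τ_X ✗.
  U = {r, s, t}: f^{-1}(U) = {p1, p2, p3} ∈ τ_X ✓.
  U = {r, s, u}: f^{-1}(U) = {p1, p3} ∈ τ_X ✓.
  U = {r, t, u}: f^{-1}(U) = {p2, p3} ∉ τ_X ✗.
  U = {r, s, t, u}: f^{-1}(U) = {p1, p2, p3} ∈ τ_X ✓.
Found U = {r} with f^{-1}(U) = {p3} not in τ_X. Therefore f is NOT continuous.


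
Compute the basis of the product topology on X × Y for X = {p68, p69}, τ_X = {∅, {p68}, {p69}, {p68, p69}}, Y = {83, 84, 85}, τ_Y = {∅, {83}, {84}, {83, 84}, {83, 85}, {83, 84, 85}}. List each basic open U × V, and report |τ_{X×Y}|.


Basis B = {∅ × ∅, {p68} × {83}, {p68} × {84}, {p69} × {83}, {p69} × {84}, {p68} × {83, 84}, {p68} × {83, 85}, {p68, p69} × {83}, {p68, p69} × {84}, {p69} × {83, 84}, {p69} × {83, 85}, {p68} × {83, 84, 85}, {p69} × {83, 84, 85}, {p68, p69} × {83, 84}, {p68, p69} × {83, 85}, {p68, p69} × {83, 84, 85}}; |τ_{X×Y}| = 36.

Enumerate products U × V with U ∈ τ_X, V ∈ τ_Y (deduplicated):
  ∅ × ∅ = {} (∅)
  {p68} × {83} = {(p68,83)}
  {p68} × {84} = {(p68,84)}
  {p69} × {83} = {(p69,83)}
  {p69} × {84} = {(p69,84)}
  {p68} × {83, 84} = {(p68,83), (p68,84)}
  {p68} × {83, 85} = {(p68,83), (p68,85)}
  {p68, p69} × {83} = {(p68,83), (p69,83)}
  {p68, p69} × {84} = {(p68,84), (p69,84)}
  {p69} × {83, 84} = {(p69,83), (p69,84)}
  {p69} × {83, 85} = {(p69,83), (p69,85)}
  {p68} × {83, 84, 85} = {(p68,83), (p68,84), (p68,85)}
  {p69} × {83, 84, 85} = {(p69,83), (p69,84), (p69,85)}
  {p68, p69} × {83, 84} = {(p68,83), (p68,84), (p69,83), (p69,84)}
  {p68, p69} × {83, 85} = {(p68,83), (p68,85), (p69,83), (p69,85)}
  {p68, p69} × {83, 84, 85} = {(p68,83), (p68,84), (p68,85), (p69,83), (p69,84), (p69,85)}
These 16 distinct sets form the basis B.
Close under arbitrary unions to get τ_{X×Y}; counting gives |τ_{X×Y}| = 36.


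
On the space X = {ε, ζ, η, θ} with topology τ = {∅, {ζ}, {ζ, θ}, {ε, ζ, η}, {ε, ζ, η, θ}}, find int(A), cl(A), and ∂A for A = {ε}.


int(A) = ∅, cl(A) = {ε, η}, ∂A = {ε, η}.

Closed sets in (X, τ) are complements of opens:
  closed(X, τ) = {∅, {θ}, {ε, η}, {ε, η, θ}, {ε, ζ, η, θ}}.
int(A) = ⋃ {U ∈ τ : U ⊆ A}. Opens contained in A: ∅.
Taking the union of these: int(A) = ∅.
cl(A) = ⋂ {C closed : A ⊆ C}. Closed sets containing A: {ε, η}, {ε, η, θ}, {ε, ζ, η, θ}.
Intersecting these: cl(A) = {ε, η}.
∂A = cl(A) ∖ int(A) = {ε, η} ∖ ∅ = {ε, η}.


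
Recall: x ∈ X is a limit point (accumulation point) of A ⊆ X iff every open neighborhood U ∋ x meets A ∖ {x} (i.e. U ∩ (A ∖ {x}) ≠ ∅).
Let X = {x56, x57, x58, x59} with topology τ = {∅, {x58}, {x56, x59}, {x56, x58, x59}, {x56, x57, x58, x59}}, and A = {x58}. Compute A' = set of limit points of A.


A' = {x57}

For each x ∈ X, list the open sets U ∈ τ with x ∈ U, then check whether U ∩ (A ∖ {x}) ≠ ∅ for every such U.
  x = x56: open {x56, x59} ∋ x has {x56, x59} ∩ (A ∖ {x56}) = ∅, so x is NOT a limit point.
  x = x57: opens ∋ x are {x56, x57, x58, x59}; each meets A ∖ {x57}, so x IS a limit point.
  x = x58: open {x58} ∋ x has {x58} ∩ (A ∖ {x58}) = ∅, so x is NOT a limit point.
  x = x59: open {x56, x59} ∋ x has {x56, x59} ∩ (A ∖ {x59}) = ∅, so x is NOT a limit point.
Collecting: A' = {x57}.


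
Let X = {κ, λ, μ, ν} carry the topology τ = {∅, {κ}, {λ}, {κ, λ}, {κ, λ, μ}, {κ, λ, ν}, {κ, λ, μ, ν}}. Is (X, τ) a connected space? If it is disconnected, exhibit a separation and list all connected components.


(X, τ) is connected.

Find clopen sets (U ∈ τ with X ∖ U ∈ τ):
  U = ∅, X ∖ U = {κ, λ, μ, ν} — both open, so U is clopen.
  U = {κ, λ, μ, ν}, X ∖ U = ∅ — both open, so U is clopen.
Only trivial clopens (∅ and X) exist, so (X, τ) is connected.
Compute connected components by grouping points that agree on all clopens:
  component: {κ, λ, μ, ν}


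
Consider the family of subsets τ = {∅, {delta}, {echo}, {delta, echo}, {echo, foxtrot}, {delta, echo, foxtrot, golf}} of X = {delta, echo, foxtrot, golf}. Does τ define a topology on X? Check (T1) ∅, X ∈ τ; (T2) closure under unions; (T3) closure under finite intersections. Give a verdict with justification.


τ is NOT a topology on X.

Axiom (T1): ∅ ∈ τ? Yes; X ∈ τ? Yes.
Axiom (T2/T3): check pairwise unions and intersections of members of τ.
Counterexample for (T2): {delta} ∪ {echo, foxtrot} = {delta, echo, foxtrot} ∉ τ. Therefore τ is NOT a topology.


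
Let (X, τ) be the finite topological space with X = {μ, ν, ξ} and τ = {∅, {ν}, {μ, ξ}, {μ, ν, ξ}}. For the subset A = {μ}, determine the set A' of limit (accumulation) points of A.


A' = {ξ}

For each x ∈ X, list the open sets U ∈ τ with x ∈ U, then check whether U ∩ (A ∖ {x}) ≠ ∅ for every such U.
  x = μ: open {μ, ξ} ∋ x has {μ, ξ} ∩ (A ∖ {μ}) = ∅, so x is NOT a limit point.
  x = ν: open {ν} ∋ x has {ν} ∩ (A ∖ {ν}) = ∅, so x is NOT a limit point.
  x = ξ: opens ∋ x are {μ, ξ}, {μ, ν, ξ}; each meets A ∖ {ξ}, so x IS a limit point.
Collecting: A' = {ξ}.


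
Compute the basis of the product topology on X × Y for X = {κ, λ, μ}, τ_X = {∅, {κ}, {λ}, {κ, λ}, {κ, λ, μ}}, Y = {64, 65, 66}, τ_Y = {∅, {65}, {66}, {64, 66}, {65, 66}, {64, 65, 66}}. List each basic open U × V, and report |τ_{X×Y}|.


Basis B = {∅ × ∅, {κ} × {65}, {κ} × {66}, {λ} × {65}, {λ} × {66}, {κ} × {64, 66}, {κ} × {65, 66}, {κ, λ} × {65}, {κ, λ} × {66}, {λ} × {64, 66}, {λ} × {65, 66}, {κ} × {64, 65, 66}, {κ, λ, μ} × {65}, {κ, λ, μ} × {66}, {λ} × {64, 65, 66}, {κ, λ} × {64, 66}, {κ, λ} × {65, 66}, {κ, λ} × {64, 65, 66}, {κ, λ, μ} × {64, 66}, {κ, λ, μ} × {65, 66}, {κ, λ, μ} × {64, 65, 66}}; |τ_{X×Y}| = 70.

Enumerate products U × V with U ∈ τ_X, V ∈ τ_Y (deduplicated):
  ∅ × ∅ = {} (∅)
  {κ} × {65} = {(κ,65)}
  {κ} × {66} = {(κ,66)}
  {λ} × {65} = {(λ,65)}
  {λ} × {66} = {(λ,66)}
  {κ} × {64, 66} = {(κ,64), (κ,66)}
  {κ} × {65, 66} = {(κ,65), (κ,66)}
  {κ, λ} × {65} = {(κ,65), (λ,65)}
  {κ, λ} × {66} = {(κ,66), (λ,66)}
  {λ} × {64, 66} = {(λ,64), (λ,66)}
  {λ} × {65, 66} = {(λ,65), (λ,66)}
  {κ} × {64, 65, 66} = {(κ,64), (κ,65), (κ,66)}
  {κ, λ, μ} × {65} = {(κ,65), (λ,65), (μ,65)}
  {κ, λ, μ} × {66} = {(κ,66), (λ,66), (μ,66)}
  {λ} × {64, 65, 66} = {(λ,64), (λ,65), (λ,66)}
  {κ, λ} × {64, 66} = {(κ,64), (κ,66), (λ,64), (λ,66)}
  {κ, λ} × {65, 66} = {(κ,65), (κ,66), (λ,65), (λ,66)}
  {κ, λ} × {64, 65, 66} = {(κ,64), (κ,65), (κ,66), (λ,64), (λ,65), (λ,66)}
  {κ, λ, μ} × {64, 66} = {(κ,64), (κ,66), (λ,64), (λ,66), (μ,64), (μ,66)}
  {κ, λ, μ} × {65, 66} = {(κ,65), (κ,66), (λ,65), (λ,66), (μ,65), (μ,66)}
  {κ, λ, μ} × {64, 65, 66} = {(κ,64), (κ,65), (κ,66), (λ,64), (λ,65), (λ,66), (μ,64), (μ,65), (μ,66)}
These 21 distinct sets form the basis B.
Close under arbitrary unions to get τ_{X×Y}; counting gives |τ_{X×Y}| = 70.


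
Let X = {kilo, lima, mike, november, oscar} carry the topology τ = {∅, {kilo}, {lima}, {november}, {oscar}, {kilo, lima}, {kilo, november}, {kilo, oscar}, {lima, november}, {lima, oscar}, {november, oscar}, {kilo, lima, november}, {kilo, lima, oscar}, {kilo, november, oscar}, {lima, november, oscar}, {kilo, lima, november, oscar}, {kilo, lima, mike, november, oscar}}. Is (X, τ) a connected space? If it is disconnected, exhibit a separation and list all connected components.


(X, τ) is connected.

Find clopen sets (U ∈ τ with X ∖ U ∈ τ):
  U = ∅, X ∖ U = {kilo, lima, mike, november, oscar} — both open, so U is clopen.
  U = {kilo, lima, mike, november, oscar}, X ∖ U = ∅ — both open, so U is clopen.
Only trivial clopens (∅ and X) exist, so (X, τ) is connected.
Compute connected components by grouping points that agree on all clopens:
  component: {kilo, lima, mike, november, oscar}


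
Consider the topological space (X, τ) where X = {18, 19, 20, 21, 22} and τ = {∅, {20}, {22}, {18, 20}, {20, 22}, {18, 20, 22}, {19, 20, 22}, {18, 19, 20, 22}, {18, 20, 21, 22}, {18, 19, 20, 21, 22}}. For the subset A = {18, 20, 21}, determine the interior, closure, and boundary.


int(A) = {18, 20}, cl(A) = {18, 19, 20, 21}, ∂A = {19, 21}.

Closed sets in (X, τ) are complements of opens:
  closed(X, τ) = {∅, {19}, {21}, {18, 21}, {19, 21}, {18, 19, 21}, {19, 21, 22}, {18, 19, 20, 21}, {18, 19, 21, 22}, {18, 19, 20, 21, 22}}.
int(A) = ⋃ {U ∈ τ : U ⊆ A}. Opens contained in A: ∅, {20}, {18, 20}.
Taking the union of these: int(A) = {18, 20}.
cl(A) = ⋂ {C closed : A ⊆ C}. Closed sets containing A: {18, 19, 20, 21}, {18, 19, 20, 21, 22}.
Intersecting these: cl(A) = {18, 19, 20, 21}.
∂A = cl(A) ∖ int(A) = {18, 19, 20, 21} ∖ {18, 20} = {19, 21}.


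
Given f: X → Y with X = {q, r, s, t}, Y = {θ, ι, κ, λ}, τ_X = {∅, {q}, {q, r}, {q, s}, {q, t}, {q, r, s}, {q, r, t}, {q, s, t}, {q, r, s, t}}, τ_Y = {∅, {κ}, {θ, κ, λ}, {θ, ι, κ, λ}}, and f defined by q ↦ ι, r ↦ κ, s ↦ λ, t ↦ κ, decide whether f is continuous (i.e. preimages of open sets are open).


f is NOT continuous.

Compute f^{-1}(U) for each U ∈ τ_Y:
  U = ∅: f^{-1}(U) = ∅ ∈ τ_X ✓.
  U = {κ}: f^{-1}(U) = {r, t} ∉ τ_X ✗.
  U = {θ, κ, λ}: f^{-1}(U) = {r, s, t} ∉ τ_X ✗.
  U = {θ, ι, κ, λ}: f^{-1}(U) = {q, r, s, t} ∈ τ_X ✓.
Found U = {κ} with f^{-1}(U) = {r, t} not in τ_X. Therefore f is NOT continuous.


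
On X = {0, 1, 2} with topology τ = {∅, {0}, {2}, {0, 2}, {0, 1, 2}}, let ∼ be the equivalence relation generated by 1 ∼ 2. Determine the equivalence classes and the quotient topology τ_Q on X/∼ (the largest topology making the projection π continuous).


X/∼ = {[0], [1=2]}; |τ_Q| = 3.

Equivalence classes: [0], [1=2].
Quotient map π: X → X/∼ sends 0 ↦ [0], 1 ↦ [1=2], 2 ↦ [1=2].
For each subset V ⊆ X/∼, compute π^{-1}(V) ⊆ X and check whether π^{-1}(V) ∈ τ. V is open in τ_Q iff π^{-1}(V) ∈ τ.
  V = {}: π^{-1}(V) = ∅ ∈ τ ✓.
  V = {[0]}: π^{-1}(V) = {0} ∈ τ ✓.
  V = {[1=2]}: π^{-1}(V) = {1, 2} ∉ τ ✗.
  V = {[0], [1=2]}: π^{-1}(V) = {0, 1, 2} ∈ τ ✓.
Open sets in the quotient: τ_Q = {{}, {[0]}, {[0], [1=2]}} (3 elements).


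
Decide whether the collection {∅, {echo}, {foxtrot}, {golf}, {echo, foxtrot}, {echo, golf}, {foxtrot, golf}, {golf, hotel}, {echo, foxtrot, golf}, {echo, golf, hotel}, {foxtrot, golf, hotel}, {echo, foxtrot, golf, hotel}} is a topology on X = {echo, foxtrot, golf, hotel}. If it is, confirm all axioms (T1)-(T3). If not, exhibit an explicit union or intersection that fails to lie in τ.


τ IS a topology on X.

Axiom (T1): ∅ ∈ τ? Yes; X ∈ τ? Yes.
Axiom (T2/T3): check pairwise unions and intersections of members of τ.
All pairwise intersections and unions checked — each lies in τ. Therefore τ satisfies (T1), (T2), (T3): it IS a topology on X.


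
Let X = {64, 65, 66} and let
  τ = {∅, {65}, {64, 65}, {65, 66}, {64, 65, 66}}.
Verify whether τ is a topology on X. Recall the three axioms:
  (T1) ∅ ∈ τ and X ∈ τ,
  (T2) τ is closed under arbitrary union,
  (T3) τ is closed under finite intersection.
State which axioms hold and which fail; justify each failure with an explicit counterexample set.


τ IS a topology on X.

Axiom (T1): ∅ ∈ τ? Yes; X ∈ τ? Yes.
Axiom (T2/T3): check pairwise unions and intersections of members of τ.
All pairwise intersections and unions checked — each lies in τ. Therefore τ satisfies (T1), (T2), (T3): it IS a topology on X.


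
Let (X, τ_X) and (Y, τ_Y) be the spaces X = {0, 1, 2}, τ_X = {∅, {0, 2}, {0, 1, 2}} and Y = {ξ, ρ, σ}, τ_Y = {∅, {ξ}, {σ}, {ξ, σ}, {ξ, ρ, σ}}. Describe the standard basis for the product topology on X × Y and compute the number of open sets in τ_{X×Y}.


Basis B = {∅ × ∅, {0, 2} × {ξ}, {0, 2} × {σ}, {0, 1, 2} × {ξ}, {0, 1, 2} × {σ}, {0, 2} × {ξ, σ}, {0, 2} × {ξ, ρ, σ}, {0, 1, 2} × {ξ, σ}, {0, 1, 2} × {ξ, ρ, σ}}; |τ_{X×Y}| = 14.

Enumerate products U × V with U ∈ τ_X, V ∈ τ_Y (deduplicated):
  ∅ × ∅ = {} (∅)
  {0, 2} × {ξ} = {(0,ξ), (2,ξ)}
  {0, 2} × {σ} = {(0,σ), (2,σ)}
  {0, 1, 2} × {ξ} = {(0,ξ), (1,ξ), (2,ξ)}
  {0, 1, 2} × {σ} = {(0,σ), (1,σ), (2,σ)}
  {0, 2} × {ξ, σ} = {(0,ξ), (0,σ), (2,ξ), (2,σ)}
  {0, 2} × {ξ, ρ, σ} = {(0,ξ), (0,ρ), (0,σ), (2,ξ), (2,ρ), (2,σ)}
  {0, 1, 2} × {ξ, σ} = {(0,ξ), (0,σ), (1,ξ), (1,σ), (2,ξ), (2,σ)}
  {0, 1, 2} × {ξ, ρ, σ} = {(0,ξ), (0,ρ), (0,σ), (1,ξ), (1,ρ), (1,σ), (2,ξ), (2,ρ), (2,σ)}
These 9 distinct sets form the basis B.
Close under arbitrary unions to get τ_{X×Y}; counting gives |τ_{X×Y}| = 14.


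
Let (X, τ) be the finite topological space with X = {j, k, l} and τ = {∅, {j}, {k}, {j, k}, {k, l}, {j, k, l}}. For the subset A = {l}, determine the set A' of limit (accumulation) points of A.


A' = ∅

For each x ∈ X, list the open sets U ∈ τ with x ∈ U, then check whether U ∩ (A ∖ {x}) ≠ ∅ for every such U.
  x = j: open {j} ∋ x has {j} ∩ (A ∖ {j}) = ∅, so x is NOT a limit point.
  x = k: open {k} ∋ x has {k} ∩ (A ∖ {k}) = ∅, so x is NOT a limit point.
  x = l: open {k, l} ∋ x has {k, l} ∩ (A ∖ {l}) = ∅, so x is NOT a limit point.
Collecting: A' = ∅.


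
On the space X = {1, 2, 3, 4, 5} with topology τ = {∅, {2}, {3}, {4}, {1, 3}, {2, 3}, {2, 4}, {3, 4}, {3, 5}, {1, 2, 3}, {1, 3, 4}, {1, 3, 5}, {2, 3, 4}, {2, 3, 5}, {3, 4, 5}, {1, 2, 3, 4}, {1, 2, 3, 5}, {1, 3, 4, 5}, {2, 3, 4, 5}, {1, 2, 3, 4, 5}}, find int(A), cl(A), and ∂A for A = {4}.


int(A) = {4}, cl(A) = {4}, ∂A = ∅.

Closed sets in (X, τ) are complements of opens:
  closed(X, τ) = {∅, {1}, {2}, {4}, {5}, {1, 2}, {1, 4}, {1, 5}, {2, 4}, {2, 5}, {4, 5}, {1, 2, 4}, {1, 2, 5}, {1, 3, 5}, {1, 4, 5}, {2, 4, 5}, {1, 2, 3, 5}, {1, 2, 4, 5}, {1, 3, 4, 5}, {1, 2, 3, 4, 5}}.
int(A) = ⋃ {U ∈ τ : U ⊆ A}. Opens contained in A: ∅, {4}.
Taking the union of these: int(A) = {4}.
cl(A) = ⋂ {C closed : A ⊆ C}. Closed sets containing A: {4}, {1, 4}, {2, 4}, {4, 5}, {1, 2, 4}, {1, 4, 5}, {2, 4, 5}, {1, 2, 4, 5}, {1, 3, 4, 5}, {1, 2, 3, 4, 5}.
Intersecting these: cl(A) = {4}.
∂A = cl(A) ∖ int(A) = {4} ∖ {4} = ∅.


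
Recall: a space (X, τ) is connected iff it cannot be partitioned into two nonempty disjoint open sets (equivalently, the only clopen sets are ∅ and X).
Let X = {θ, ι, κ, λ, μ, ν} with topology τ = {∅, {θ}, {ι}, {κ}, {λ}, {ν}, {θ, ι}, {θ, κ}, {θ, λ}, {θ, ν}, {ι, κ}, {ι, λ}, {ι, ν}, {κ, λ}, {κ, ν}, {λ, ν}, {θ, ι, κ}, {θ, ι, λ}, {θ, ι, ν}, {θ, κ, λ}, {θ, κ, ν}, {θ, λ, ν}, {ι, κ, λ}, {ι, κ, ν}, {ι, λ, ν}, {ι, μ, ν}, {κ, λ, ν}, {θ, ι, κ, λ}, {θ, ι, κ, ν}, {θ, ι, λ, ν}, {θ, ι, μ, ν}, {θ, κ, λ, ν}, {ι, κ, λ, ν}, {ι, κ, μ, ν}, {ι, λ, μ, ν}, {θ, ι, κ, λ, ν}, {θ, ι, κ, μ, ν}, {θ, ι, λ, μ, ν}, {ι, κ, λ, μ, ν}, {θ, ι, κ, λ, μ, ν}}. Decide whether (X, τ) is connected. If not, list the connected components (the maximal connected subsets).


(X, τ) is disconnected; components = [{θ}, {κ}, {λ}, {ι, μ, ν}].

Find clopen sets (U ∈ τ with X ∖ U ∈ τ):
  U = ∅, X ∖ U = {θ, ι, κ, λ, μ, ν} — both open, so U is clopen.
  U = {θ}, X ∖ U = {ι, κ, λ, μ, ν} — both open, so U is clopen.
  U = {κ}, X ∖ U = {θ, ι, λ, μ, ν} — both open, so U is clopen.
  U = {λ}, X ∖ U = {θ, ι, κ, μ, ν} — both open, so U is clopen.
  U = {θ, κ}, X ∖ U = {ι, λ, μ, ν} — both open, so U is clopen.
  U = {θ, λ}, X ∖ U = {ι, κ, μ, ν} — both open, so U is clopen.
  U = {κ, λ}, X ∖ U = {θ, ι, μ, ν} — both open, so U is clopen.
  U = {θ, κ, λ}, X ∖ U = {ι, μ, ν} — both open, so U is clopen.
  U = {ι, μ, ν}, X ∖ U = {θ, κ, λ} — both open, so U is clopen.
  U = {θ, ι, μ, ν}, X ∖ U = {κ, λ} — both open, so U is clopen.
  U = {ι, κ, μ, ν}, X ∖ U = {θ, λ} — both open, so U is clopen.
  U = {ι, λ, μ, ν}, X ∖ U = {θ, κ} — both open, so U is clopen.
  U = {θ, ι, κ, μ, ν}, X ∖ U = {λ} — both open, so U is clopen.
  U = {θ, ι, λ, μ, ν}, X ∖ U = {κ} — both open, so U is clopen.
  U = {ι, κ, λ, μ, ν}, X ∖ U = {θ} — both open, so U is clopen.
  U = {θ, ι, κ, λ, μ, ν}, X ∖ U = ∅ — both open, so U is clopen.
Nontrivial clopen(s) exist: e.g. {θ, ι, λ, μ, ν}. So (X, τ) is disconnected.
Compute connected components by grouping points that agree on all clopens:
  component: {θ}
  component: {κ}
  component: {λ}
  component: {ι, μ, ν}


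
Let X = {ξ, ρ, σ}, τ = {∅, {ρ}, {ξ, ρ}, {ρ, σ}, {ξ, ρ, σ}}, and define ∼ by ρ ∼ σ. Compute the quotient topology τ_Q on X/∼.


X/∼ = {[ξ], [ρ=σ]}; |τ_Q| = 3.

Equivalence classes: [ξ], [ρ=σ].
Quotient map π: X → X/∼ sends ξ ↦ [ξ], ρ ↦ [ρ=σ], σ ↦ [ρ=σ].
For each subset V ⊆ X/∼, compute π^{-1}(V) ⊆ X and check whether π^{-1}(V) ∈ τ. V is open in τ_Q iff π^{-1}(V) ∈ τ.
  V = {}: π^{-1}(V) = ∅ ∈ τ ✓.
  V = {[ξ]}: π^{-1}(V) = {ξ} ∉ τ ✗.
  V = {[ρ=σ]}: π^{-1}(V) = {ρ, σ} ∈ τ ✓.
  V = {[ξ], [ρ=σ]}: π^{-1}(V) = {ξ, ρ, σ} ∈ τ ✓.
Open sets in the quotient: τ_Q = {{}, {[ρ=σ]}, {[ξ], [ρ=σ]}} (3 elements).


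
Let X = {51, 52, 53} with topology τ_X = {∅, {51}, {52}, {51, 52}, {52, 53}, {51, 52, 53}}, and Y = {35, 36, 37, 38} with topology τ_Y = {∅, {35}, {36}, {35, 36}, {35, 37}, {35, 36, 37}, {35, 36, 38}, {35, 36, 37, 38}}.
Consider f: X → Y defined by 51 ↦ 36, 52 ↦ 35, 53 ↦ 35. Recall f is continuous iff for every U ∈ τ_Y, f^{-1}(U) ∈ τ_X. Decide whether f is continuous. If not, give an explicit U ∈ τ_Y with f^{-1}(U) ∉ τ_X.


f IS continuous.

Compute f^{-1}(U) for each U ∈ τ_Y:
  U = ∅: f^{-1}(U) = ∅ ∈ τ_X ✓.
  U = {35}: f^{-1}(U) = {52, 53} ∈ τ_X ✓.
  U = {36}: f^{-1}(U) = {51} ∈ τ_X ✓.
  U = {35, 36}: f^{-1}(U) = {51, 52, 53} ∈ τ_X ✓.
  U = {35, 37}: f^{-1}(U) = {52, 53} ∈ τ_X ✓.
  U = {35, 36, 37}: f^{-1}(U) = {51, 52, 53} ∈ τ_X ✓.
  U = {35, 36, 38}: f^{-1}(U) = {51, 52, 53} ∈ τ_X ✓.
  U = {35, 36, 37, 38}: f^{-1}(U) = {51, 52, 53} ∈ τ_X ✓.
Every preimage lies in τ_X, so f IS continuous.


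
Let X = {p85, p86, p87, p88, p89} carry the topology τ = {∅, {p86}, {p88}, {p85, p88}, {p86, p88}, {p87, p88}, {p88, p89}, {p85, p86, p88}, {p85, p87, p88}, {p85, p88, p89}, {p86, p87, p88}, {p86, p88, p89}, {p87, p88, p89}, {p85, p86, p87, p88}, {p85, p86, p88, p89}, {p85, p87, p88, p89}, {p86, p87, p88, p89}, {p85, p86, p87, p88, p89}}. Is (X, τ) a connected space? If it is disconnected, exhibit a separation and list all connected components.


(X, τ) is disconnected; components = [{p86}, {p85, p87, p88, p89}].

Find clopen sets (U ∈ τ with X ∖ U ∈ τ):
  U = ∅, X ∖ U = {p85, p86, p87, p88, p89} — both open, so U is clopen.
  U = {p86}, X ∖ U = {p85, p87, p88, p89} — both open, so U is clopen.
  U = {p85, p87, p88, p89}, X ∖ U = {p86} — both open, so U is clopen.
  U = {p85, p86, p87, p88, p89}, X ∖ U = ∅ — both open, so U is clopen.
Nontrivial clopen(s) exist: e.g. {p85, p87, p88, p89}. So (X, τ) is disconnected.
Compute connected components by grouping points that agree on all clopens:
  component: {p86}
  component: {p85, p87, p88, p89}


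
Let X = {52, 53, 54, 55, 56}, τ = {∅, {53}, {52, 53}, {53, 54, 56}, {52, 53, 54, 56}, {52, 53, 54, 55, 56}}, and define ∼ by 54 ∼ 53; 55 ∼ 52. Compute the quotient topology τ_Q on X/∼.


X/∼ = {[52=55], [53=54], [56]}; |τ_Q| = 3.

Equivalence classes: [52=55], [53=54], [56].
Quotient map π: X → X/∼ sends 52 ↦ [52=55], 53 ↦ [53=54], 54 ↦ [53=54], 55 ↦ [52=55], 56 ↦ [56].
For each subset V ⊆ X/∼, compute π^{-1}(V) ⊆ X and check whether π^{-1}(V) ∈ τ. V is open in τ_Q iff π^{-1}(V) ∈ τ.
  V = {}: π^{-1}(V) = ∅ ∈ τ ✓.
  V = {[52=55]}: π^{-1}(V) = {52, 55} ∉ τ ✗.
  V = {[53=54]}: π^{-1}(V) = {53, 54} ∉ τ ✗.
  V = {[52=55], [53=54]}: π^{-1}(V) = {52, 53, 54, 55} ∉ τ ✗.
  V = {[56]}: π^{-1}(V) = {56} ∉ τ ✗.
  V = {[52=55], [56]}: π^{-1}(V) = {52, 55, 56} ∉ τ ✗.
  V = {[53=54], [56]}: π^{-1}(V) = {53, 54, 56} ∈ τ ✓.
  V = {[52=55], [53=54], [56]}: π^{-1}(V) = {52, 53, 54, 55, 56} ∈ τ ✓.
Open sets in the quotient: τ_Q = {{}, {[53=54], [56]}, {[52=55], [53=54], [56]}} (3 elements).


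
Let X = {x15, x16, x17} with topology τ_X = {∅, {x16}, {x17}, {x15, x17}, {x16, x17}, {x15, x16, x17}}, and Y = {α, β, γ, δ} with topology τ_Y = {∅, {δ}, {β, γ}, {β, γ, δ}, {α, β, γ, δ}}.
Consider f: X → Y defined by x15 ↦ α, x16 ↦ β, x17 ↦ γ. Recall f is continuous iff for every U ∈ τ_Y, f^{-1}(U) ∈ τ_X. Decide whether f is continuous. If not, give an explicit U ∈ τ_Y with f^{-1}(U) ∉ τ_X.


f IS continuous.

Compute f^{-1}(U) for each U ∈ τ_Y:
  U = ∅: f^{-1}(U) = ∅ ∈ τ_X ✓.
  U = {δ}: f^{-1}(U) = ∅ ∈ τ_X ✓.
  U = {β, γ}: f^{-1}(U) = {x16, x17} ∈ τ_X ✓.
  U = {β, γ, δ}: f^{-1}(U) = {x16, x17} ∈ τ_X ✓.
  U = {α, β, γ, δ}: f^{-1}(U) = {x15, x16, x17} ∈ τ_X ✓.
Every preimage lies in τ_X, so f IS continuous.


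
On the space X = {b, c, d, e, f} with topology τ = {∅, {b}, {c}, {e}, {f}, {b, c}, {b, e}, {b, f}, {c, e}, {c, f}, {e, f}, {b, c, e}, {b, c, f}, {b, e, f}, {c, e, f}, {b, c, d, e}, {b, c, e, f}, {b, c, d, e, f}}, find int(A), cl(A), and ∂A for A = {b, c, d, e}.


int(A) = {b, c, d, e}, cl(A) = {b, c, d, e}, ∂A = ∅.

Closed sets in (X, τ) are complements of opens:
  closed(X, τ) = {∅, {d}, {f}, {b, d}, {c, d}, {d, e}, {d, f}, {b, c, d}, {b, d, e}, {b, d, f}, {c, d, e}, {c, d, f}, {d, e, f}, {b, c, d, e}, {b, c, d, f}, {b, d, e, f}, {c, d, e, f}, {b, c, d, e, f}}.
int(A) = ⋃ {U ∈ τ : U ⊆ A}. Opens contained in A: ∅, {b}, {c}, {e}, {b, c}, {b, e}, {c, e}, {b, c, e}, {b, c, d, e}.
Taking the union of these: int(A) = {b, c, d, e}.
cl(A) = ⋂ {C closed : A ⊆ C}. Closed sets containing A: {b, c, d, e}, {b, c, d, e, f}.
Intersecting these: cl(A) = {b, c, d, e}.
∂A = cl(A) ∖ int(A) = {b, c, d, e} ∖ {b, c, d, e} = ∅.


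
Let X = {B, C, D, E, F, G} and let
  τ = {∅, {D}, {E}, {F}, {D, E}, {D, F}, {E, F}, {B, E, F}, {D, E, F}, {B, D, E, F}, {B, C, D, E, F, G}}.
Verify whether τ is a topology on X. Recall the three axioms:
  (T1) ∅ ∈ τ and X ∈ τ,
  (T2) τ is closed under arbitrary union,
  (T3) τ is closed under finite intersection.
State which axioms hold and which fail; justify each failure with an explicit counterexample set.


τ IS a topology on X.

Axiom (T1): ∅ ∈ τ? Yes; X ∈ τ? Yes.
Axiom (T2/T3): check pairwise unions and intersections of members of τ.
All pairwise intersections and unions checked — each lies in τ. Therefore τ satisfies (T1), (T2), (T3): it IS a topology on X.


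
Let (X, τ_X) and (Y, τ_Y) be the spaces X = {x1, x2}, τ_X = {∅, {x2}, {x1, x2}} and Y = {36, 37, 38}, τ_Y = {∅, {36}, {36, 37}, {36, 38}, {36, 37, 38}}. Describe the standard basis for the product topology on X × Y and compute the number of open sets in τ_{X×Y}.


Basis B = {∅ × ∅, {x2} × {36}, {x1, x2} × {36}, {x2} × {36, 37}, {x2} × {36, 38}, {x2} × {36, 37, 38}, {x1, x2} × {36, 37}, {x1, x2} × {36, 38}, {x1, x2} × {36, 37, 38}}; |τ_{X×Y}| = 14.

Enumerate products U × V with U ∈ τ_X, V ∈ τ_Y (deduplicated):
  ∅ × ∅ = {} (∅)
  {x2} × {36} = {(x2,36)}
  {x1, x2} × {36} = {(x1,36), (x2,36)}
  {x2} × {36, 37} = {(x2,36), (x2,37)}
  {x2} × {36, 38} = {(x2,36), (x2,38)}
  {x2} × {36, 37, 38} = {(x2,36), (x2,37), (x2,38)}
  {x1, x2} × {36, 37} = {(x1,36), (x1,37), (x2,36), (x2,37)}
  {x1, x2} × {36, 38} = {(x1,36), (x1,38), (x2,36), (x2,38)}
  {x1, x2} × {36, 37, 38} = {(x1,36), (x1,37), (x1,38), (x2,36), (x2,37), (x2,38)}
These 9 distinct sets form the basis B.
Close under arbitrary unions to get τ_{X×Y}; counting gives |τ_{X×Y}| = 14.


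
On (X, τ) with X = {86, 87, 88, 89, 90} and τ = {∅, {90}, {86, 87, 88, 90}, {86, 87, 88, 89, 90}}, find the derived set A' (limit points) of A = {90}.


A' = {86, 87, 88, 89}

For each x ∈ X, list the open sets U ∈ τ with x ∈ U, then check whether U ∩ (A ∖ {x}) ≠ ∅ for every such U.
  x = 86: opens ∋ x are {86, 87, 88, 90}, {86, 87, 88, 89, 90}; each meets A ∖ {86}, so x IS a limit point.
  x = 87: opens ∋ x are {86, 87, 88, 90}, {86, 87, 88, 89, 90}; each meets A ∖ {87}, so x IS a limit point.
  x = 88: opens ∋ x are {86, 87, 88, 90}, {86, 87, 88, 89, 90}; each meets A ∖ {88}, so x IS a limit point.
  x = 89: opens ∋ x are {86, 87, 88, 89, 90}; each meets A ∖ {89}, so x IS a limit point.
  x = 90: open {90} ∋ x has {90} ∩ (A ∖ {90}) = ∅, so x is NOT a limit point.
Collecting: A' = {86, 87, 88, 89}.


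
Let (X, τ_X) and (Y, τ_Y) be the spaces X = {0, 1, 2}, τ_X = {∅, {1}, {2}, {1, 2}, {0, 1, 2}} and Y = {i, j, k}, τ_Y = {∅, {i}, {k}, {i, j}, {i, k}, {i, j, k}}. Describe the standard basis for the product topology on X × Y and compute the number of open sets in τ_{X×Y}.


Basis B = {∅ × ∅, {1} × {i}, {1} × {k}, {2} × {i}, {2} × {k}, {1} × {i, j}, {1} × {i, k}, {1, 2} × {i}, {1, 2} × {k}, {2} × {i, j}, {2} × {i, k}, {0, 1, 2} × {i}, {0, 1, 2} × {k}, {1} × {i, j, k}, {2} × {i, j, k}, {1, 2} × {i, j}, {1, 2} × {i, k}, {0, 1, 2} × {i, j}, {0, 1, 2} × {i, k}, {1, 2} × {i, j, k}, {0, 1, 2} × {i, j, k}}; |τ_{X×Y}| = 70.

Enumerate products U × V with U ∈ τ_X, V ∈ τ_Y (deduplicated):
  ∅ × ∅ = {} (∅)
  {1} × {i} = {(1,i)}
  {1} × {k} = {(1,k)}
  {2} × {i} = {(2,i)}
  {2} × {k} = {(2,k)}
  {1} × {i, j} = {(1,i), (1,j)}
  {1} × {i, k} = {(1,i), (1,k)}
  {1, 2} × {i} = {(1,i), (2,i)}
  {1, 2} × {k} = {(1,k), (2,k)}
  {2} × {i, j} = {(2,i), (2,j)}
  {2} × {i, k} = {(2,i), (2,k)}
  {0, 1, 2} × {i} = {(0,i), (1,i), (2,i)}
  {0, 1, 2} × {k} = {(0,k), (1,k), (2,k)}
  {1} × {i, j, k} = {(1,i), (1,j), (1,k)}
  {2} × {i, j, k} = {(2,i), (2,j), (2,k)}
  {1, 2} × {i, j} = {(1,i), (1,j), (2,i), (2,j)}
  {1, 2} × {i, k} = {(1,i), (1,k), (2,i), (2,k)}
  {0, 1, 2} × {i, j} = {(0,i), (0,j), (1,i), (1,j), (2,i), (2,j)}
  {0, 1, 2} × {i, k} = {(0,i), (0,k), (1,i), (1,k), (2,i), (2,k)}
  {1, 2} × {i, j, k} = {(1,i), (1,j), (1,k), (2,i), (2,j), (2,k)}
  {0, 1, 2} × {i, j, k} = {(0,i), (0,j), (0,k), (1,i), (1,j), (1,k), (2,i), (2,j), (2,k)}
These 21 distinct sets form the basis B.
Close under arbitrary unions to get τ_{X×Y}; counting gives |τ_{X×Y}| = 70.


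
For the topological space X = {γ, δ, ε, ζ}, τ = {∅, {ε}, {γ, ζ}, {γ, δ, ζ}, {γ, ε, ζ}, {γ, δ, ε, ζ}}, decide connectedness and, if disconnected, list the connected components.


(X, τ) is disconnected; components = [{ε}, {γ, δ, ζ}].

Find clopen sets (U ∈ τ with X ∖ U ∈ τ):
  U = ∅, X ∖ U = {γ, δ, ε, ζ} — both open, so U is clopen.
  U = {ε}, X ∖ U = {γ, δ, ζ} — both open, so U is clopen.
  U = {γ, δ, ζ}, X ∖ U = {ε} — both open, so U is clopen.
  U = {γ, δ, ε, ζ}, X ∖ U = ∅ — both open, so U is clopen.
Nontrivial clopen(s) exist: e.g. {ε}. So (X, τ) is disconnected.
Compute connected components by grouping points that agree on all clopens:
  component: {ε}
  component: {γ, δ, ζ}


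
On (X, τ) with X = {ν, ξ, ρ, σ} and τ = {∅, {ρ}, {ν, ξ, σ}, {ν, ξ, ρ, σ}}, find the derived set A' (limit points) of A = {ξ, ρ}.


A' = {ν, σ}

For each x ∈ X, list the open sets U ∈ τ with x ∈ U, then check whether U ∩ (A ∖ {x}) ≠ ∅ for every such U.
  x = ν: opens ∋ x are {ν, ξ, σ}, {ν, ξ, ρ, σ}; each meets A ∖ {ν}, so x IS a limit point.
  x = ξ: open {ν, ξ, σ} ∋ x has {ν, ξ, σ} ∩ (A ∖ {ξ}) = ∅, so x is NOT a limit point.
  x = ρ: open {ρ} ∋ x has {ρ} ∩ (A ∖ {ρ}) = ∅, so x is NOT a limit point.
  x = σ: opens ∋ x are {ν, ξ, σ}, {ν, ξ, ρ, σ}; each meets A ∖ {σ}, so x IS a limit point.
Collecting: A' = {ν, σ}.


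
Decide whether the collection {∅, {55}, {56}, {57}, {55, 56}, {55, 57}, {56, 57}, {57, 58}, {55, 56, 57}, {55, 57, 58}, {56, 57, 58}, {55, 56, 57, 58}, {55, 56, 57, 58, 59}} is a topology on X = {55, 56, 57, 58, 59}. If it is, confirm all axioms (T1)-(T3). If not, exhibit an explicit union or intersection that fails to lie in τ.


τ IS a topology on X.

Axiom (T1): ∅ ∈ τ? Yes; X ∈ τ? Yes.
Axiom (T2/T3): check pairwise unions and intersections of members of τ.
All pairwise intersections and unions checked — each lies in τ. Therefore τ satisfies (T1), (T2), (T3): it IS a topology on X.


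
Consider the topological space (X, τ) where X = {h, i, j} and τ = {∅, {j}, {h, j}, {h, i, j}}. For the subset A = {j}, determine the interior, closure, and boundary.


int(A) = {j}, cl(A) = {h, i, j}, ∂A = {h, i}.

Closed sets in (X, τ) are complements of opens:
  closed(X, τ) = {∅, {i}, {h, i}, {h, i, j}}.
int(A) = ⋃ {U ∈ τ : U ⊆ A}. Opens contained in A: ∅, {j}.
Taking the union of these: int(A) = {j}.
cl(A) = ⋂ {C closed : A ⊆ C}. Closed sets containing A: {h, i, j}.
Intersecting these: cl(A) = {h, i, j}.
∂A = cl(A) ∖ int(A) = {h, i, j} ∖ {j} = {h, i}.


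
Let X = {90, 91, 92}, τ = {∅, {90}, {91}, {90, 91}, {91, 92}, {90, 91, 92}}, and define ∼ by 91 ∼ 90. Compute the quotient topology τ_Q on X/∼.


X/∼ = {[90=91], [92]}; |τ_Q| = 3.

Equivalence classes: [90=91], [92].
Quotient map π: X → X/∼ sends 90 ↦ [90=91], 91 ↦ [90=91], 92 ↦ [92].
For each subset V ⊆ X/∼, compute π^{-1}(V) ⊆ X and check whether π^{-1}(V) ∈ τ. V is open in τ_Q iff π^{-1}(V) ∈ τ.
  V = {}: π^{-1}(V) = ∅ ∈ τ ✓.
  V = {[90=91]}: π^{-1}(V) = {90, 91} ∈ τ ✓.
  V = {[92]}: π^{-1}(V) = {92} ∉ τ ✗.
  V = {[90=91], [92]}: π^{-1}(V) = {90, 91, 92} ∈ τ ✓.
Open sets in the quotient: τ_Q = {{}, {[90=91]}, {[90=91], [92]}} (3 elements).


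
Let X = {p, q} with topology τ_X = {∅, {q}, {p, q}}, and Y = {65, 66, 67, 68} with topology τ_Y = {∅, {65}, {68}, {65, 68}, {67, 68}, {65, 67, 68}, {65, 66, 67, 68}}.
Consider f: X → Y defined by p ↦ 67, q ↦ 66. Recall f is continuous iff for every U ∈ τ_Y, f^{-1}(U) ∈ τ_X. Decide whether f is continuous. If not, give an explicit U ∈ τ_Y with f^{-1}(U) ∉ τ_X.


f is NOT continuous.

Compute f^{-1}(U) for each U ∈ τ_Y:
  U = ∅: f^{-1}(U) = ∅ ∈ τ_X ✓.
  U = {65}: f^{-1}(U) = ∅ ∈ τ_X ✓.
  U = {68}: f^{-1}(U) = ∅ ∈ τ_X ✓.
  U = {65, 68}: f^{-1}(U) = ∅ ∈ τ_X ✓.
  U = {67, 68}: f^{-1}(U) = {p} ∉ τ_X ✗.
  U = {65, 67, 68}: f^{-1}(U) = {p} ∉ τ_X ✗.
  U = {65, 66, 67, 68}: f^{-1}(U) = {p, q} ∈ τ_X ✓.
Found U = {67, 68} with f^{-1}(U) = {p} not in τ_X. Therefore f is NOT continuous.


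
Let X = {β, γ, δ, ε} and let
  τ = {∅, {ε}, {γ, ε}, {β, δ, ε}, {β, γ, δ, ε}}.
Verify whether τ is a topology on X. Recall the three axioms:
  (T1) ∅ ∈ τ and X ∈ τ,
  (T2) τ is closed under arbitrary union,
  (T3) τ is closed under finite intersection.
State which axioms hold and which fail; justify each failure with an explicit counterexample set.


τ IS a topology on X.

Axiom (T1): ∅ ∈ τ? Yes; X ∈ τ? Yes.
Axiom (T2/T3): check pairwise unions and intersections of members of τ.
All pairwise intersections and unions checked — each lies in τ. Therefore τ satisfies (T1), (T2), (T3): it IS a topology on X.
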